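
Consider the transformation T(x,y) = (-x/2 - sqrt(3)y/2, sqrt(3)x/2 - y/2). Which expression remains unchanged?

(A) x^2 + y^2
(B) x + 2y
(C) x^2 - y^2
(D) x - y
A

An expression E(x,y) is invariant under T if E(T(x,y)) = E(x,y). Here T(x,y) = (-x/2 - sqrt(3)y/2, sqrt(3)x/2 - y/2).
Substitute the transformed coordinates into each option and compare with the original:
(A) x^2 + y^2  ->  (-x/2 - sqrt(3)y/2)^2 + (sqrt(3)x/2 - y/2)^2 = x^2 + y^2   [equals x^2 + y^2: invariant]
(B) x + 2y  ->  (-x/2 - sqrt(3)y/2) + 2(sqrt(3)x/2 - y/2) = -x/2 + sqrt(3)x - y - sqrt(3)y/2   [differs from x + 2y: not invariant]
(C) x^2 - y^2  ->  (-x/2 - sqrt(3)y/2)^2 - (sqrt(3)x/2 - y/2)^2 = -x^2/2 + sqrt(3)xy + y^2/2   [differs from x^2 - y^2: not invariant]
(D) x - y  ->  (-x/2 - sqrt(3)y/2) - (sqrt(3)x/2 - y/2) = -sqrt(3)x/2 - x/2 - sqrt(3)y/2 + y/2   [differs from x - y: not invariant]

Only option (A), x^2 + y^2, is unchanged by the transformation.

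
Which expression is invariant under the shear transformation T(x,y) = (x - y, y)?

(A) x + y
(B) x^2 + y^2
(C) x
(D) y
D

Under the shear T(x,y) = (x - y, y):
Substitute the transformed coordinates into each option and compare with the original:
(A) x + y  ->  (x - y) + (y) = x   [differs from x + y: not invariant]
(B) x^2 + y^2  ->  (x - y)^2 + (y)^2 = x^2 - 2xy + 2y^2   [differs from x^2 + y^2: not invariant]
(C) x  ->  (x - y) = x - y   [differs from x: not invariant]
(D) y  ->  (y) = y   [equals y: invariant]

Only option (D), y, is unchanged by the transformation.
A horizontal shear moves points parallel to the x-axis, so the y-coordinate (and any function of y alone) is unchanged.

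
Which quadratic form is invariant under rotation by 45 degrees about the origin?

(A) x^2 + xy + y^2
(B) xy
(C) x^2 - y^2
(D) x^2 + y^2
D

Rotation by 45 degrees sends (x, y) to (sqrt(2)x/2 - sqrt(2)y/2, sqrt(2)x/2 + sqrt(2)y/2).
Substitute the transformed coordinates into each option and compare with the original:
(A) x^2 + xy + y^2  ->  (sqrt(2)x/2 - sqrt(2)y/2)^2 + (sqrt(2)x/2 - sqrt(2)y/2)(sqrt(2)x/2 + sqrt(2)y/2) + (sqrt(2)x/2 + sqrt(2)y/2)^2 = 3x^2/2 + y^2/2   [differs from x^2 + xy + y^2: not invariant]
(B) xy  ->  (sqrt(2)x/2 - sqrt(2)y/2)(sqrt(2)x/2 + sqrt(2)y/2) = x^2/2 - y^2/2   [differs from xy: not invariant]
(C) x^2 - y^2  ->  (sqrt(2)x/2 - sqrt(2)y/2)^2 - (sqrt(2)x/2 + sqrt(2)y/2)^2 = -2xy   [differs from x^2 - y^2: not invariant]
(D) x^2 + y^2  ->  (sqrt(2)x/2 - sqrt(2)y/2)^2 + (sqrt(2)x/2 + sqrt(2)y/2)^2 = x^2 + y^2   [equals x^2 + y^2: invariant]

Only option (D), x^2 + y^2, is unchanged by the transformation.
x^2 + y^2 is the squared distance from the origin, which rotations preserve.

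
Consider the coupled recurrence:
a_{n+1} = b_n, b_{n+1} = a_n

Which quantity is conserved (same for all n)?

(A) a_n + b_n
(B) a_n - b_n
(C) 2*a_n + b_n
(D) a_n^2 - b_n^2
A

Replace a_n by a_{n+1} = b_n and b_n by b_{n+1} = a_n in each option and simplify:
(A) a_n + b_n  ->  (b_n) + (a_n) = a_n + b_n   [conserved]
(B) a_n - b_n  ->  (b_n) - (a_n) = -a_n + b_n   [not conserved]
(C) 2*a_n + b_n  ->  2*(b_n) + (a_n) = a_n + 2*b_n   [not conserved]
(D) a_n^2 - b_n^2  ->  (b_n)^2 - (a_n)^2 = -a_n^2 + b_n^2   [not conserved]

Only (A) a_n + b_n returns to itself after one step, so it is the conserved quantity.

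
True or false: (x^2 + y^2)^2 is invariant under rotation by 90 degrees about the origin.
True

Applying rotation by 90 degrees: x' = x*cos(90 degrees) - y*sin(90 degrees) = -y, y' = x*sin(90 degrees) + y*cos(90 degrees) = x

Substituting into (x^2 + y^2)^2:
((-y)^2 + (x)^2)^2
= x^4 + 2x^2y^2 + y^4 = (x^2 + y^2)^2

This equals the original expression (x^2 + y^2)^2, so it IS invariant.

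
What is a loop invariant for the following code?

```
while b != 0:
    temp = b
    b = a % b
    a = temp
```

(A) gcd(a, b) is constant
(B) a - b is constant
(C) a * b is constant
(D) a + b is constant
A

A loop invariant must hold before the first iteration and be re-established by every execution of the body.

(A) gcd(a, b) is constant: One iteration replaces (a, b) by (b, a mod b). Since a mod b = a - q*b for an integer q, any common divisor of a and b divides b and a mod b, and conversely; hence gcd(b, a mod b) = gcd(a, b). For instance (30, 12) -> (12, 6) keeps gcd = 6. At exit b = 0 and a = gcd of the original inputs.

The other options fail:
(B) a - b is constant: e.g. (a, b) = (30, 12) -> (12, 6): the difference goes from 18 to 6.
(C) a * b is constant: e.g. (a, b) = (30, 12) -> (12, 6): the product goes from 360 to 72.
(D) a + b is constant: e.g. (a, b) = (30, 12) -> (12, 6): the sum goes from 42 to 18.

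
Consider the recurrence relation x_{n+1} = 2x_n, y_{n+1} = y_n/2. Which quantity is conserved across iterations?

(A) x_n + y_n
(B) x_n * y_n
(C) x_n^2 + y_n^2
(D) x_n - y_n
B

For the recurrence x_{n+1} = 2x_n, y_{n+1} = y_n/2:

x_{n+1} * y_{n+1} = (2x_n) * (y_n/2) = x_n * y_n
The product is conserved.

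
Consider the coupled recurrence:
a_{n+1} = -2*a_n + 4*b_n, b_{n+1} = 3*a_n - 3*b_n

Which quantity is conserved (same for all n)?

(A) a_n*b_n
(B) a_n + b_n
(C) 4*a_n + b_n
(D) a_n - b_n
B

Replace a_n by a_{n+1} = -2*a_n + 4*b_n and b_n by b_{n+1} = 3*a_n - 3*b_n in each option and simplify:
(A) a_n*b_n  ->  (-2*a_n + 4*b_n)*(3*a_n - 3*b_n) = -6*a_n^2 + 18*a_n*b_n - 12*b_n^2   [not conserved]
(B) a_n + b_n  ->  (-2*a_n + 4*b_n) + (3*a_n - 3*b_n) = a_n + b_n   [conserved]
(C) 4*a_n + b_n  ->  4*(-2*a_n + 4*b_n) + (3*a_n - 3*b_n) = -5*a_n + 13*b_n   [not conserved]
(D) a_n - b_n  ->  (-2*a_n + 4*b_n) - (3*a_n - 3*b_n) = -5*a_n + 7*b_n   [not conserved]

Only (B) a_n + b_n returns to itself after one step, so it is the conserved quantity.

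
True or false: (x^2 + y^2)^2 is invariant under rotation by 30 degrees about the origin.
True

Applying rotation by 30 degrees: x' = x*cos(30 degrees) - y*sin(30 degrees) = sqrt(3)x/2 - y/2, y' = x*sin(30 degrees) + y*cos(30 degrees) = x/2 + sqrt(3)y/2

Substituting into (x^2 + y^2)^2:
((sqrt(3)x/2 - y/2)^2 + (x/2 + sqrt(3)y/2)^2)^2
= x^4 + 2x^2y^2 + y^4 = (x^2 + y^2)^2

This equals the original expression (x^2 + y^2)^2, so it IS invariant.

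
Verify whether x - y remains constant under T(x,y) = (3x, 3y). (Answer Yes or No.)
No

Substitute T(x,y) = (3x, 3y) into the expression and compare with the original.

Original: x - y
After applying T: (3x) - (3y) = 3x - 3y

This differs from the original x - y (difference: 2x - 2y), so the expression is NOT invariant.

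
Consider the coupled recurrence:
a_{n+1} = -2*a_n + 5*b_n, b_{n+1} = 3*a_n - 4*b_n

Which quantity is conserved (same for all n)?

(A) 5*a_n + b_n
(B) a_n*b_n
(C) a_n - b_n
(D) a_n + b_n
D

Replace a_n by a_{n+1} = -2*a_n + 5*b_n and b_n by b_{n+1} = 3*a_n - 4*b_n in each option and simplify:
(A) 5*a_n + b_n  ->  5*(-2*a_n + 5*b_n) + (3*a_n - 4*b_n) = -7*a_n + 21*b_n   [not conserved]
(B) a_n*b_n  ->  (-2*a_n + 5*b_n)*(3*a_n - 4*b_n) = -6*a_n^2 + 23*a_n*b_n - 20*b_n^2   [not conserved]
(C) a_n - b_n  ->  (-2*a_n + 5*b_n) - (3*a_n - 4*b_n) = -5*a_n + 9*b_n   [not conserved]
(D) a_n + b_n  ->  (-2*a_n + 5*b_n) + (3*a_n - 4*b_n) = a_n + b_n   [conserved]

Only (D) a_n + b_n returns to itself after one step, so it is the conserved quantity.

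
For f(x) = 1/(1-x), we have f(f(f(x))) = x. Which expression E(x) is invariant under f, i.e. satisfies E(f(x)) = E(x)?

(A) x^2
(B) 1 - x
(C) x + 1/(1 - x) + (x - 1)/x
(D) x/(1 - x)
C

Replace x by f(x) = 1/(1 - x) in each option and simplify. As a quick numerical cross-check, also compare E(3) with E(f(3)) = E(-1/2).

(A) x^2  ->  (1/(1 - x))^2 = (x - 1)^(-2); check: E(3) = 9 but E(-1/2) = 1/4.   [not invariant]
(B) 1 - x  ->  1 - (1/(1 - x)) = x/(x - 1); check: E(3) = -2 but E(-1/2) = 3/2.   [not invariant]
(C) x + 1/(1 - x) + (x - 1)/x  ->  (1/(1 - x)) + 1/(1 - (1/(1 - x))) + ((1/(1 - x)) - 1)/(1/(1 - x)), which simplifies back to x + 1/(1 - x) + (x - 1)/x; check: E(3) = 19/6, E(-1/2) = 19/6.   [invariant]
(D) x/(1 - x)  ->  (1/(1 - x))/(1 - (1/(1 - x))) = -1/x; check: E(3) = -3/2 but E(-1/2) = -1/3.   [not invariant]

Only (C) is unchanged. Indeed f(f(x)) = 1/(1 - 1/(1-x)) = (1-x)/(-x) = (x-1)/x, so E(x) = x + f(x) + f(f(x)) is the sum over the whole 3-cycle; applying f just permutes the three terms cyclically (x -> f(x) -> f(f(x)) -> x), leaving the sum unchanged.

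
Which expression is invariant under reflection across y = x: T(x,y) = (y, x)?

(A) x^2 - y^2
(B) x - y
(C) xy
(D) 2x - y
C

The map is reflection across y = x: T(x,y) = (y, x).
Substitute the transformed coordinates into each option and compare with the original:
(A) x^2 - y^2  ->  (y)^2 - (x)^2 = -x^2 + y^2   [differs from x^2 - y^2: not invariant]
(B) x - y  ->  (y) - (x) = -x + y   [differs from x - y: not invariant]
(C) xy  ->  (y)(x) = xy   [equals xy: invariant]
(D) 2x - y  ->  2(y) - (x) = -x + 2y   [differs from 2x - y: not invariant]

Only option (C), xy, is unchanged by the transformation.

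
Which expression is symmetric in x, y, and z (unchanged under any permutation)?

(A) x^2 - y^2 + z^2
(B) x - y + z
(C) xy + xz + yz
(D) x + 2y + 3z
C

A symmetric expression is unchanged when the variables are permuted; here the transformation to test is the swap (x, y) -> (y, x).
A symmetric expression must survive every permutation; the single swap x <-> y already eliminates the distractors, and the keyed expression is also unchanged by x <-> z and y <-> z (each variable enters it in exactly the same way).
Substitute the transformed coordinates into each option and compare with the original:
(A) x^2 - y^2 + z^2  ->  (y)^2 - (x)^2 + z^2 = -x^2 + y^2 + z^2   [differs from x^2 - y^2 + z^2: not invariant]
(B) x - y + z  ->  (y) - (x) + z = -x + y + z   [differs from x - y + z: not invariant]
(C) xy + xz + yz  ->  (y)(x) + (y)z + (x)z = xy + xz + yz   [equals xy + xz + yz: invariant]
(D) x + 2y + 3z  ->  (y) + 2(x) + 3z = 2x + y + 3z   [differs from x + 2y + 3z: not invariant]

Only option (C), xy + xz + yz, is unchanged by the transformation.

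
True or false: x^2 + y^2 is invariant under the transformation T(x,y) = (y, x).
True

Substitute T(x,y) = (y, x) into the expression and compare with the original.

Original: x^2 + y^2
After applying T: (y)^2 + (x)^2 = x^2 + y^2

This is identical to the original x^2 + y^2, so the expression is invariant.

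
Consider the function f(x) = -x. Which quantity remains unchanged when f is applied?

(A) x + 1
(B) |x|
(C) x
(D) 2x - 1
B

For f(x) = -x:
Applying f replaces x by -x. Since |-x| = |x|, the absolute value is unchanged by f, whereas x -> -x, 2x - 1 -> -2x - 1 and x + 1 -> -x + 1 all change.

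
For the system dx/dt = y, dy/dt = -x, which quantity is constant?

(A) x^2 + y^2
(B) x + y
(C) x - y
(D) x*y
A

A first integral I satisfies dI/dt = 0 along every solution. Differentiate each option and use the equation of motion:
(A) d/dt[x^2 + y^2] = 2x*dx/dt + 2y*dy/dt = 2x*y + 2y*(-x) = 0
(B) d/dt[x + y] = y + (-x) = y - x, not identically 0
(C) d/dt[x - y] = y - (-x) = x + y, not identically 0
(D) d/dt[x*y] = (dx/dt)y + x(dy/dt) = y^2 - x^2, not identically 0

Only (A) has zero time-derivative. So x^2 + y^2 (the squared radius; trajectories are circles) is the conserved quantity.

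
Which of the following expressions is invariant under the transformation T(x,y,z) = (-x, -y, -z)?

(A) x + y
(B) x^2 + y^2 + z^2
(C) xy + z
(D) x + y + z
B

Apply T(x,y,z) = (-x, -y, -z) to each option, i.e. replace (x, y, z) by the transformed coordinates.
Substitute the transformed coordinates into each option and compare with the original:
(A) x + y  ->  (-x) + (-y) = -x - y   [differs from x + y: not invariant]
(B) x^2 + y^2 + z^2  ->  (-x)^2 + (-y)^2 + (-z)^2 = x^2 + y^2 + z^2   [equals x^2 + y^2 + z^2: invariant]
(C) xy + z  ->  (-x)(-y) + (-z) = xy - z   [differs from xy + z: not invariant]
(D) x + y + z  ->  (-x) + (-y) + (-z) = -x - y - z   [differs from x + y + z: not invariant]

Only option (B), x^2 + y^2 + z^2, is unchanged by the transformation.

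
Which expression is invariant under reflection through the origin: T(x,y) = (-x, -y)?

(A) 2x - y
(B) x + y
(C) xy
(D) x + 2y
C

The map is reflection through the origin: T(x,y) = (-x, -y).
Substitute the transformed coordinates into each option and compare with the original:
(A) 2x - y  ->  2(-x) - (-y) = -2x + y   [differs from 2x - y: not invariant]
(B) x + y  ->  (-x) + (-y) = -x - y   [differs from x + y: not invariant]
(C) xy  ->  (-x)(-y) = xy   [equals xy: invariant]
(D) x + 2y  ->  (-x) + 2(-y) = -x - 2y   [differs from x + 2y: not invariant]

Only option (C), xy, is unchanged by the transformation.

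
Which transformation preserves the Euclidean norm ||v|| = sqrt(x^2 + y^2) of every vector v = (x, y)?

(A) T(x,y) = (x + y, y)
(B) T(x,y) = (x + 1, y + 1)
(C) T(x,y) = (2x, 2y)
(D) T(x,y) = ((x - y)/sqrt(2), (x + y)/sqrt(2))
D

A transformation preserves a norm if ||T(v)|| = ||v|| for every v; a single vector where the norm changes rules an option out.

(A) T(x,y) = (x + y, y): v = (0, 1) has norm sqrt((0)^2 + (1)^2) = 1, but T(v) = (1, 1) has norm sqrt(2) -- not preserved.
(B) T(x,y) = (x + 1, y + 1): v = (1, 0) has norm sqrt((1)^2 + (0)^2) = 1, but T(v) = (2, 1) has norm sqrt(5) -- not preserved.
(C) T(x,y) = (2x, 2y): v = (1, 0) has norm sqrt((1)^2 + (0)^2) = 1, but T(v) = (2, 0) has norm 2 -- not preserved.
(D) T(x,y) = ((x - y)/sqrt(2), (x + y)/sqrt(2)): preserves the norm -- it is an orthogonal map (a rotation/reflection), and (sqrt(2)(x - y)/2)^2 + (sqrt(2)(x + y)/2)^2 simplifies to x^2 + y^2.

Therefore the answer is (D).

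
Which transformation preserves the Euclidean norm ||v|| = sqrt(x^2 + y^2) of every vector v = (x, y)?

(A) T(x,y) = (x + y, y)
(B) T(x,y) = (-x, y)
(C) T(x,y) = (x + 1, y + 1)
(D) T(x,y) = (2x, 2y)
B

A transformation preserves a norm if ||T(v)|| = ||v|| for every v; a single vector where the norm changes rules an option out.

(A) T(x,y) = (x + y, y): v = (0, 1) has norm sqrt((0)^2 + (1)^2) = 1, but T(v) = (1, 1) has norm sqrt(2) -- not preserved.
(B) T(x,y) = (-x, y): preserves the norm -- it is an orthogonal map (a rotation/reflection), and (-x)^2 + (y)^2 simplifies to x^2 + y^2.
(C) T(x,y) = (x + 1, y + 1): v = (1, 0) has norm sqrt((1)^2 + (0)^2) = 1, but T(v) = (2, 1) has norm sqrt(5) -- not preserved.
(D) T(x,y) = (2x, 2y): v = (1, 0) has norm sqrt((1)^2 + (0)^2) = 1, but T(v) = (2, 0) has norm 2 -- not preserved.

Therefore the answer is (B).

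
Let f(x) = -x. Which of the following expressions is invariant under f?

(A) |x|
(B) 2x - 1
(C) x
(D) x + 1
A

For f(x) = -x:
Applying f replaces x by -x. Since |-x| = |x|, the absolute value is unchanged by f, whereas x -> -x, 2x - 1 -> -2x - 1 and x + 1 -> -x + 1 all change.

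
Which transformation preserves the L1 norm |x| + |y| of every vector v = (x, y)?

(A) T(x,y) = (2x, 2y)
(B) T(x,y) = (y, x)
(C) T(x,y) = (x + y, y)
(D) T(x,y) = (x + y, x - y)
B

A transformation preserves a norm if ||T(v)|| = ||v|| for every v; a single vector where the norm changes rules an option out.

(A) T(x,y) = (2x, 2y): v = (1, 0) has norm |1| + |0| = 1, but T(v) = (2, 0) has norm 2 -- not preserved.
(B) T(x,y) = (y, x): preserves the norm -- it only permutes the coordinates and/or flips signs, which leaves |x| + |y| unchanged.
(C) T(x,y) = (x + y, y): v = (0, 1) has norm |0| + |1| = 1, but T(v) = (1, 1) has norm 2 -- not preserved.
(D) T(x,y) = (x + y, x - y): v = (1, 0) has norm |1| + |0| = 1, but T(v) = (1, 1) has norm 2 -- not preserved.

Therefore the answer is (B).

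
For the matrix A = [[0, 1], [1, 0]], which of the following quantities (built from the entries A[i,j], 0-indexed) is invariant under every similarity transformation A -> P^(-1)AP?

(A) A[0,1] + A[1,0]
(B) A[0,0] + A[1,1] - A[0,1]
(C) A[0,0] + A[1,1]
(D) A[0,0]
C

A[0,0] + A[1,1] is the trace of A. By the cyclic property of the trace, tr(P^(-1)AP) = tr(APP^(-1)) = tr(A), so it is the same for every matrix similar to A.

The other combinations are not similarity invariants. For example, take P = [[1, 2], [0, 1]] (det P = 1), so P^(-1) = [[1, -2], [0, 1]] and
B = P^(-1)AP = [[-2, -3], [1, 2]].
Evaluating each option on A and on B:
(A) A[0,1] + A[1,0]: 2 for A, -2 for B -> changes
(B) A[0,0] + A[1,1] - A[0,1]: -1 for A, 3 for B -> changes
(C) A[0,0] + A[1,1]: 0 for A, 0 for B -> unchanged
(D) A[0,0]: 0 for A, -2 for B -> changes

Only (C) A[0,0] + A[1,1] = 0 survives (and it does so for every P, not just this one), so it is the invariant.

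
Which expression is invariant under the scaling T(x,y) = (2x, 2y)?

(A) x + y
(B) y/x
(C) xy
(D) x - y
B

Under the uniform scaling T(x,y) = (2x, 2y):
Substitute the transformed coordinates into each option and compare with the original:
(A) x + y  ->  (2x) + (2y) = 2x + 2y   [differs from x + y: not invariant]
(B) y/x  ->  (2y)/(2x) = y/x   [equals y/x: invariant]
(C) xy  ->  (2x)(2y) = 4xy   [differs from xy: not invariant]
(D) x - y  ->  (2x) - (2y) = 2x - 2y   [differs from x - y: not invariant]

Only option (B), y/x, is unchanged by the transformation.
The common factor 2 cancels in a ratio of coordinates, while sums, products and sums of squares pick up factors of 2 or 4.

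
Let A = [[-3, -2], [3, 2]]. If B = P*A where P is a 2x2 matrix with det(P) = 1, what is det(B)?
0

By the multiplicative property of determinants, det(B) = det(P*A) = det(P) * det(A) = det(A),
so the determinant is invariant under multiplication by any determinant-1 matrix; we just need det(A).

det(A) = (-3)(2) - (-2)(3) = -6 - (-6) = 0

Therefore det(B) = 1 * 0 = 0.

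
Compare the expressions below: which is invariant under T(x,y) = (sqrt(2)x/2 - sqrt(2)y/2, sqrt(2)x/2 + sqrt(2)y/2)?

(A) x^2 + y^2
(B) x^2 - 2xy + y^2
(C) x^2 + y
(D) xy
A

An expression E(x,y) is invariant under T if E(T(x,y)) = E(x,y). Here T(x,y) = (sqrt(2)x/2 - sqrt(2)y/2, sqrt(2)x/2 + sqrt(2)y/2).
Substitute the transformed coordinates into each option and compare with the original:
(A) x^2 + y^2  ->  (sqrt(2)x/2 - sqrt(2)y/2)^2 + (sqrt(2)x/2 + sqrt(2)y/2)^2 = x^2 + y^2   [equals x^2 + y^2: invariant]
(B) x^2 - 2xy + y^2  ->  (sqrt(2)x/2 - sqrt(2)y/2)^2 - 2(sqrt(2)x/2 - sqrt(2)y/2)(sqrt(2)x/2 + sqrt(2)y/2) + (sqrt(2)x/2 + sqrt(2)y/2)^2 = 2y^2   [differs from x^2 - 2xy + y^2: not invariant]
(C) x^2 + y  ->  (sqrt(2)x/2 - sqrt(2)y/2)^2 + (sqrt(2)x/2 + sqrt(2)y/2) = x^2/2 - xy + sqrt(2)x/2 + y^2/2 + sqrt(2)y/2   [differs from x^2 + y: not invariant]
(D) xy  ->  (sqrt(2)x/2 - sqrt(2)y/2)(sqrt(2)x/2 + sqrt(2)y/2) = x^2/2 - y^2/2   [differs from xy: not invariant]

Only option (A), x^2 + y^2, is unchanged by the transformation.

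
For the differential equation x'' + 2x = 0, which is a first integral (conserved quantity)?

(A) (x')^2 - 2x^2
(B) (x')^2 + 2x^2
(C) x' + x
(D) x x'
B

A first integral I satisfies dI/dt = 0 along every solution. Differentiate each option and use the equation of motion:
(A) d/dt[(x')^2 - 2x^2] = 2x'x'' - 4x x' = -8x x', not identically 0
(B) d/dt[(x')^2 + 2x^2] = 2x'x'' + 4x x' = 2x'(-2x) + 4x x' = 0
(C) d/dt[x' + x] = x'' + x' = -2x + x', not identically 0
(D) d/dt[x x'] = (x')^2 + x x'' = (x')^2 - 2x^2, not identically 0

Only (B) has zero time-derivative. So the energy-like quantity (x')^2 + 2x^2 is the first integral.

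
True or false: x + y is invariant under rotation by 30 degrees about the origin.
False

Applying rotation by 30 degrees: x' = x*cos(30 degrees) - y*sin(30 degrees) = sqrt(3)x/2 - y/2, y' = x*sin(30 degrees) + y*cos(30 degrees) = x/2 + sqrt(3)y/2

Substituting into x + y:
(sqrt(3)x/2 - y/2) + (x/2 + sqrt(3)y/2)
= x/2 + sqrt(3)x/2 - y/2 + sqrt(3)y/2

This differs from the original expression x + y, so it is NOT invariant.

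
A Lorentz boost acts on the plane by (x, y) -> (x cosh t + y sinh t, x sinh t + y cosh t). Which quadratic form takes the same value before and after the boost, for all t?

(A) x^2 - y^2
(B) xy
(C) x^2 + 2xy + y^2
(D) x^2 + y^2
A

Write x' = x cosh t + y sinh t, y' = x sinh t + y cosh t and substitute into each option:
(A) x^2 - y^2: (x cosh t + y sinh t)^2 - (x sinh t + y cosh t)^2 = x^2(cosh^2 t - sinh^2 t) + 2xy(cosh t sinh t - sinh t cosh t) + y^2(sinh^2 t - cosh^2 t) = x^2 - y^2   [invariant, using cosh^2 t - sinh^2 t = 1]
(B) xy: (x cosh t + y sinh t)(x sinh t + y cosh t) = xy(cosh^2 t + sinh^2 t) + (x^2 + y^2) sinh t cosh t = xy cosh 2t + (x^2 + y^2)(sinh 2t)/2   [not invariant for t != 0]
(C) x^2 + 2xy + y^2: (x' + y')^2 with x' + y' = (x + y)(cosh t + sinh t) = (x + y)e^t, so it becomes (x + y)^2 e^(2t)   [not invariant for t != 0]
(D) x^2 + y^2: (x cosh t + y sinh t)^2 + (x sinh t + y cosh t)^2 = (x^2 + y^2)(cosh^2 t + sinh^2 t) + 4xy sinh t cosh t = (x^2 + y^2) cosh 2t + 2xy sinh 2t   [not invariant for t != 0]

Only (A) x^2 - y^2 is unchanged; it is the Minkowski form preserved by Lorentz boosts, just as x^2 + y^2 is preserved by ordinary rotations.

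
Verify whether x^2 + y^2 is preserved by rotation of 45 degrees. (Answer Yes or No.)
Yes

Applying rotation by 45 degrees: x' = x*cos(45 degrees) - y*sin(45 degrees) = sqrt(2)x/2 - sqrt(2)y/2, y' = x*sin(45 degrees) + y*cos(45 degrees) = sqrt(2)x/2 + sqrt(2)y/2

Substituting into x^2 + y^2:
(sqrt(2)x/2 - sqrt(2)y/2)^2 + (sqrt(2)x/2 + sqrt(2)y/2)^2
= x^2 + y^2

This equals the original expression x^2 + y^2, so it IS invariant.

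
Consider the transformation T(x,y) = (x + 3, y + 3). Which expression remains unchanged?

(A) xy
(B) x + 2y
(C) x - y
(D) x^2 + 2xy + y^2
C

An expression E(x,y) is invariant under T if E(T(x,y)) = E(x,y). Here T(x,y) = (x + 3, y + 3).
Substitute the transformed coordinates into each option and compare with the original:
(A) xy  ->  (x + 3)(y + 3) = xy + 3x + 3y + 9   [differs from xy: not invariant]
(B) x + 2y  ->  (x + 3) + 2(y + 3) = x + 2y + 9   [differs from x + 2y: not invariant]
(C) x - y  ->  (x + 3) - (y + 3) = x - y   [equals x - y: invariant]
(D) x^2 + 2xy + y^2  ->  (x + 3)^2 + 2(x + 3)(y + 3) + (y + 3)^2 = x^2 + 2xy + 12x + y^2 + 12y + 36   [differs from x^2 + 2xy + y^2: not invariant]

Only option (C), x - y, is unchanged by the transformation.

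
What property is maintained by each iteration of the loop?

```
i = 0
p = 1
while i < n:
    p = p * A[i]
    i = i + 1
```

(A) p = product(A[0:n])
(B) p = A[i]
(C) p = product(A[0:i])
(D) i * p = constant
C

A loop invariant must hold before the first iteration and be re-established by every execution of the body.

(C) p = product(A[0:i]): Initially i = 0 and p = 1 = product of the empty slice A[0:0]. If p = product(A[0:i]) holds at the top of an iteration, the body sets p to product(A[0:i]) * A[i] = product(A[0:i+1]) and then i to i+1, so the property is restored. At exit i = n, giving p = product(A[0:n]).

The other options fail:
(A) p = product(A[0:n]): false before the loop (p = 1, not the full product) -- it only becomes true at exit.
(B) p = A[i]: after the first iteration p = A[0] but i = 1; in general p is a product of several elements, not a single one.
(D) i * p = constant: initially i * p = 0, but after one iteration it is 1 * A[0], which is nonzero in general.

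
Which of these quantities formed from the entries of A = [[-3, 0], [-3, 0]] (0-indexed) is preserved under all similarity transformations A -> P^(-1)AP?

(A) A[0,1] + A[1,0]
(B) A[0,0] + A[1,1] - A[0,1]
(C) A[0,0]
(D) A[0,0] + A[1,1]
D

A[0,0] + A[1,1] is the trace of A. By the cyclic property of the trace, tr(P^(-1)AP) = tr(APP^(-1)) = tr(A), so it is the same for every matrix similar to A.

The other combinations are not similarity invariants. For example, take P = [[1, -1], [0, 1]] (det P = 1), so P^(-1) = [[1, 1], [0, 1]] and
B = P^(-1)AP = [[-6, 6], [-3, 3]].
Evaluating each option on A and on B:
(A) A[0,1] + A[1,0]: -3 for A, 3 for B -> changes
(B) A[0,0] + A[1,1] - A[0,1]: -3 for A, -9 for B -> changes
(C) A[0,0]: -3 for A, -6 for B -> changes
(D) A[0,0] + A[1,1]: -3 for A, -3 for B -> unchanged

Only (D) A[0,0] + A[1,1] = -3 survives (and it does so for every P, not just this one), so it is the invariant.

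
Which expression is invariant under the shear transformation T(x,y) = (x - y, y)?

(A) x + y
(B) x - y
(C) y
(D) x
C

Under the shear T(x,y) = (x - y, y):
Substitute the transformed coordinates into each option and compare with the original:
(A) x + y  ->  (x - y) + (y) = x   [differs from x + y: not invariant]
(B) x - y  ->  (x - y) - (y) = x - 2y   [differs from x - y: not invariant]
(C) y  ->  (y) = y   [equals y: invariant]
(D) x  ->  (x - y) = x - y   [differs from x: not invariant]

Only option (C), y, is unchanged by the transformation.
A horizontal shear moves points parallel to the x-axis, so the y-coordinate (and any function of y alone) is unchanged.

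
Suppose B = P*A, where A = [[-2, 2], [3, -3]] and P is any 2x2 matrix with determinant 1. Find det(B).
0

By the multiplicative property of determinants, det(B) = det(P*A) = det(P) * det(A) = det(A),
so the determinant is invariant under multiplication by any determinant-1 matrix; we just need det(A).

det(A) = (-2)(-3) - (2)(3) = 6 - 6 = 0

Therefore det(B) = 1 * 0 = 0.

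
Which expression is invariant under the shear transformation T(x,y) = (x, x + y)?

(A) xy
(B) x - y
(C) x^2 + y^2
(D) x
D

Under the shear T(x,y) = (x, x + y):
Substitute the transformed coordinates into each option and compare with the original:
(A) xy  ->  (x)(x + y) = x^2 + xy   [differs from xy: not invariant]
(B) x - y  ->  (x) - (x + y) = -y   [differs from x - y: not invariant]
(C) x^2 + y^2  ->  (x)^2 + (x + y)^2 = 2x^2 + 2xy + y^2   [differs from x^2 + y^2: not invariant]
(D) x  ->  (x) = x   [equals x: invariant]

Only option (D), x, is unchanged by the transformation.
A vertical shear moves points parallel to the y-axis, so the x-coordinate (and any function of x alone) is unchanged.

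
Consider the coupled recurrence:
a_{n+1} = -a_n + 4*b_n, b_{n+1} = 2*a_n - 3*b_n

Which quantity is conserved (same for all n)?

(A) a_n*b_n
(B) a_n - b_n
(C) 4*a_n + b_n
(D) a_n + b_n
D

Replace a_n by a_{n+1} = -a_n + 4*b_n and b_n by b_{n+1} = 2*a_n - 3*b_n in each option and simplify:
(A) a_n*b_n  ->  (-a_n + 4*b_n)*(2*a_n - 3*b_n) = -2*a_n^2 + 11*a_n*b_n - 12*b_n^2   [not conserved]
(B) a_n - b_n  ->  (-a_n + 4*b_n) - (2*a_n - 3*b_n) = -3*a_n + 7*b_n   [not conserved]
(C) 4*a_n + b_n  ->  4*(-a_n + 4*b_n) + (2*a_n - 3*b_n) = -2*a_n + 13*b_n   [not conserved]
(D) a_n + b_n  ->  (-a_n + 4*b_n) + (2*a_n - 3*b_n) = a_n + b_n   [conserved]

Only (D) a_n + b_n returns to itself after one step, so it is the conserved quantity.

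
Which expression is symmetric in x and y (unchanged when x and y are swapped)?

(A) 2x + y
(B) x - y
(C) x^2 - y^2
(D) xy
D

A symmetric expression is unchanged when the variables are permuted; here the transformation to test is the swap (x, y) -> (y, x).
Substitute the transformed coordinates into each option and compare with the original:
(A) 2x + y  ->  2(y) + (x) = x + 2y   [differs from 2x + y: not invariant]
(B) x - y  ->  (y) - (x) = -x + y   [differs from x - y: not invariant]
(C) x^2 - y^2  ->  (y)^2 - (x)^2 = -x^2 + y^2   [differs from x^2 - y^2: not invariant]
(D) xy  ->  (y)(x) = xy   [equals xy: invariant]

Only option (D), xy, is unchanged by the transformation.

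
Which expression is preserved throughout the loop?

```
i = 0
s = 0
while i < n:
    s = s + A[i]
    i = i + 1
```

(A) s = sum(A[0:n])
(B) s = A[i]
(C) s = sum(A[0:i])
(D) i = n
C

A loop invariant must hold before the first iteration and be re-established by every execution of the body.

(C) s = sum(A[0:i]): Initially i = 0 and s = 0 = sum of the empty slice A[0:0]. If s = sum(A[0:i]) holds at the top of an iteration, the body sets s to sum(A[0:i]) + A[i] = sum(A[0:i+1]) and then i to i+1, so s = sum(A[0:i]) holds again. At exit i = n, giving s = sum(A[0:n]).

The other options fail:
(A) s = sum(A[0:n]): false before the loop (s = 0, not the full sum) -- it only becomes true at exit.
(B) s = A[i]: after the first iteration s = A[0] but i = 1, so s = A[i] compares s with the wrong element (and fails in general).
(D) i = n: false initially (i = 0); it is the exit condition, not an invariant.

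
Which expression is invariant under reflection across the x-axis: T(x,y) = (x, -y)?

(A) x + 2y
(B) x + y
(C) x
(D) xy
C

The map is reflection across the x-axis: T(x,y) = (x, -y).
Substitute the transformed coordinates into each option and compare with the original:
(A) x + 2y  ->  (x) + 2(-y) = x - 2y   [differs from x + 2y: not invariant]
(B) x + y  ->  (x) + (-y) = x - y   [differs from x + y: not invariant]
(C) x  ->  (x) = x   [equals x: invariant]
(D) xy  ->  (x)(-y) = -xy   [differs from xy: not invariant]

Only option (C), x, is unchanged by the transformation.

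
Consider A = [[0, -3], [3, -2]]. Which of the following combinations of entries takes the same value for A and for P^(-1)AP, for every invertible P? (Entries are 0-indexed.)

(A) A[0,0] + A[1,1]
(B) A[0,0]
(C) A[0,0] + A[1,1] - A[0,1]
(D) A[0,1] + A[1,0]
A

A[0,0] + A[1,1] is the trace of A. By the cyclic property of the trace, tr(P^(-1)AP) = tr(APP^(-1)) = tr(A), so it is the same for every matrix similar to A.

The other combinations are not similarity invariants. For example, take P = [[1, 1], [0, 1]] (det P = 1), so P^(-1) = [[1, -1], [0, 1]] and
B = P^(-1)AP = [[-3, -4], [3, 1]].
Evaluating each option on A and on B:
(A) A[0,0] + A[1,1]: -2 for A, -2 for B -> unchanged
(B) A[0,0]: 0 for A, -3 for B -> changes
(C) A[0,0] + A[1,1] - A[0,1]: 1 for A, 2 for B -> changes
(D) A[0,1] + A[1,0]: 0 for A, -1 for B -> changes

Only (A) A[0,0] + A[1,1] = -2 survives (and it does so for every P, not just this one), so it is the invariant.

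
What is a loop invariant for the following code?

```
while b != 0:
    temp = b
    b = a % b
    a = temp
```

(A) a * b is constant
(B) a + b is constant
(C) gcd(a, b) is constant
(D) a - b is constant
C

A loop invariant must hold before the first iteration and be re-established by every execution of the body.

(C) gcd(a, b) is constant: One iteration replaces (a, b) by (b, a mod b). Since a mod b = a - q*b for an integer q, any common divisor of a and b divides b and a mod b, and conversely; hence gcd(b, a mod b) = gcd(a, b). For instance (33, 6) -> (6, 3) keeps gcd = 3. At exit b = 0 and a = gcd of the original inputs.

The other options fail:
(A) a * b is constant: e.g. (a, b) = (33, 6) -> (6, 3): the product goes from 198 to 18.
(B) a + b is constant: e.g. (a, b) = (33, 6) -> (6, 3): the sum goes from 39 to 9.
(D) a - b is constant: e.g. (a, b) = (33, 6) -> (6, 3): the difference goes from 27 to 3.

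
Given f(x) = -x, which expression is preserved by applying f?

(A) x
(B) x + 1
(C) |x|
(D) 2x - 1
C

For f(x) = -x:
Applying f replaces x by -x. Since |-x| = |x|, the absolute value is unchanged by f, whereas x -> -x, 2x - 1 -> -2x - 1 and x + 1 -> -x + 1 all change.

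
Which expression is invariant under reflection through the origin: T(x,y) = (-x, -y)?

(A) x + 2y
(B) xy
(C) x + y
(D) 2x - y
B

The map is reflection through the origin: T(x,y) = (-x, -y).
Substitute the transformed coordinates into each option and compare with the original:
(A) x + 2y  ->  (-x) + 2(-y) = -x - 2y   [differs from x + 2y: not invariant]
(B) xy  ->  (-x)(-y) = xy   [equals xy: invariant]
(C) x + y  ->  (-x) + (-y) = -x - y   [differs from x + y: not invariant]
(D) 2x - y  ->  2(-x) - (-y) = -2x + y   [differs from 2x - y: not invariant]

Only option (B), xy, is unchanged by the transformation.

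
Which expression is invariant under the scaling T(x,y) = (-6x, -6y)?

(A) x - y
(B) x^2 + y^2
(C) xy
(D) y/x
D

Under the uniform scaling T(x,y) = (-6x, -6y):
Substitute the transformed coordinates into each option and compare with the original:
(A) x - y  ->  (-6x) - (-6y) = -6x + 6y   [differs from x - y: not invariant]
(B) x^2 + y^2  ->  (-6x)^2 + (-6y)^2 = 36x^2 + 36y^2   [differs from x^2 + y^2: not invariant]
(C) xy  ->  (-6x)(-6y) = 36xy   [differs from xy: not invariant]
(D) y/x  ->  (-6y)/(-6x) = y/x   [equals y/x: invariant]

Only option (D), y/x, is unchanged by the transformation.
The common factor -6 cancels in a ratio of coordinates, while sums, products and sums of squares pick up factors of -6 or 36.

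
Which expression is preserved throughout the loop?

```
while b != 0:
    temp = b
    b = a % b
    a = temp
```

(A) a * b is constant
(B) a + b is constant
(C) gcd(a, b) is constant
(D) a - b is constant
C

A loop invariant must hold before the first iteration and be re-established by every execution of the body.

(C) gcd(a, b) is constant: One iteration replaces (a, b) by (b, a mod b). Since a mod b = a - q*b for an integer q, any common divisor of a and b divides b and a mod b, and conversely; hence gcd(b, a mod b) = gcd(a, b). For instance (40, 11) -> (11, 7) keeps gcd = 1. At exit b = 0 and a = gcd of the original inputs.

The other options fail:
(A) a * b is constant: e.g. (a, b) = (40, 11) -> (11, 7): the product goes from 440 to 77.
(B) a + b is constant: e.g. (a, b) = (40, 11) -> (11, 7): the sum goes from 51 to 18.
(D) a - b is constant: e.g. (a, b) = (40, 11) -> (11, 7): the difference goes from 29 to 4.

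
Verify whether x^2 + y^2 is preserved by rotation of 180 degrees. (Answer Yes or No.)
Yes

Applying rotation by 180 degrees: x' = x*cos(180 degrees) - y*sin(180 degrees) = -x, y' = x*sin(180 degrees) + y*cos(180 degrees) = -y

Substituting into x^2 + y^2:
(-x)^2 + (-y)^2
= x^2 + y^2

This equals the original expression x^2 + y^2, so it IS invariant.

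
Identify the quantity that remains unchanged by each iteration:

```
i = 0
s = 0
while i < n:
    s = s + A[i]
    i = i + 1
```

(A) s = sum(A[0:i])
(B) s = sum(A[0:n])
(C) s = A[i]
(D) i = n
A

A loop invariant must hold before the first iteration and be re-established by every execution of the body.

(A) s = sum(A[0:i]): Initially i = 0 and s = 0 = sum of the empty slice A[0:0]. If s = sum(A[0:i]) holds at the top of an iteration, the body sets s to sum(A[0:i]) + A[i] = sum(A[0:i+1]) and then i to i+1, so s = sum(A[0:i]) holds again. At exit i = n, giving s = sum(A[0:n]).

The other options fail:
(B) s = sum(A[0:n]): false before the loop (s = 0, not the full sum) -- it only becomes true at exit.
(C) s = A[i]: after the first iteration s = A[0] but i = 1, so s = A[i] compares s with the wrong element (and fails in general).
(D) i = n: false initially (i = 0); it is the exit condition, not an invariant.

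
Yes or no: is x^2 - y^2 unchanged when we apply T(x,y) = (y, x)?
No

Substitute T(x,y) = (y, x) into the expression and compare with the original.

Original: x^2 - y^2
After applying T: (y)^2 - (x)^2 = -x^2 + y^2

This differs from the original x^2 - y^2 (difference: -2x^2 + 2y^2), so the expression is NOT invariant.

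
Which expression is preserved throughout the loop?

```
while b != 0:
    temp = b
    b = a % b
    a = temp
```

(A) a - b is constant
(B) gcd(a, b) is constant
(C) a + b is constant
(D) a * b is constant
B

A loop invariant must hold before the first iteration and be re-established by every execution of the body.

(B) gcd(a, b) is constant: One iteration replaces (a, b) by (b, a mod b). Since a mod b = a - q*b for an integer q, any common divisor of a and b divides b and a mod b, and conversely; hence gcd(b, a mod b) = gcd(a, b). For instance (37, 6) -> (6, 1) keeps gcd = 1. At exit b = 0 and a = gcd of the original inputs.

The other options fail:
(A) a - b is constant: e.g. (a, b) = (37, 6) -> (6, 1): the difference goes from 31 to 5.
(C) a + b is constant: e.g. (a, b) = (37, 6) -> (6, 1): the sum goes from 43 to 7.
(D) a * b is constant: e.g. (a, b) = (37, 6) -> (6, 1): the product goes from 222 to 6.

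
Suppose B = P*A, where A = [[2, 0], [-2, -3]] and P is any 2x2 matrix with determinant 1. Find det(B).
-6

By the multiplicative property of determinants, det(B) = det(P*A) = det(P) * det(A) = det(A),
so the determinant is invariant under multiplication by any determinant-1 matrix; we just need det(A).

det(A) = (2)(-3) - (0)(-2) = -6 - 0 = -6

Therefore det(B) = 1 * (-6) = -6.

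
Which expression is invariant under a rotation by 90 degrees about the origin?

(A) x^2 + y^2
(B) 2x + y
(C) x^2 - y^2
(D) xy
A

A rotation by 90 degrees sends (x, y) to (-y, x).
Substitute the transformed coordinates into each option and compare with the original:
(A) x^2 + y^2  ->  (-y)^2 + (x)^2 = x^2 + y^2   [equals x^2 + y^2: invariant]
(B) 2x + y  ->  2(-y) + (x) = x - 2y   [differs from 2x + y: not invariant]
(C) x^2 - y^2  ->  (-y)^2 - (x)^2 = -x^2 + y^2   [differs from x^2 - y^2: not invariant]
(D) xy  ->  (-y)(x) = -xy   [differs from xy: not invariant]

Only option (A), x^2 + y^2, is unchanged by the transformation.
Geometrically, x^2 + y^2 is the squared distance from the origin, which every rotation about the origin preserves.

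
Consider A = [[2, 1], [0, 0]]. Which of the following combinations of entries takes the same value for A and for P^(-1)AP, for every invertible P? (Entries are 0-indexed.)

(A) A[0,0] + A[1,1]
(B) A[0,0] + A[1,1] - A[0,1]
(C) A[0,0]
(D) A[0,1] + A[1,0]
A

A[0,0] + A[1,1] is the trace of A. By the cyclic property of the trace, tr(P^(-1)AP) = tr(APP^(-1)) = tr(A), so it is the same for every matrix similar to A.

The other combinations are not similarity invariants. For example, take P = [[1, 1], [1, 2]] (det P = 1), so P^(-1) = [[2, -1], [-1, 1]] and
B = P^(-1)AP = [[6, 8], [-3, -4]].
Evaluating each option on A and on B:
(A) A[0,0] + A[1,1]: 2 for A, 2 for B -> unchanged
(B) A[0,0] + A[1,1] - A[0,1]: 1 for A, -6 for B -> changes
(C) A[0,0]: 2 for A, 6 for B -> changes
(D) A[0,1] + A[1,0]: 1 for A, 5 for B -> changes

Only (A) A[0,0] + A[1,1] = 2 survives (and it does so for every P, not just this one), so it is the invariant.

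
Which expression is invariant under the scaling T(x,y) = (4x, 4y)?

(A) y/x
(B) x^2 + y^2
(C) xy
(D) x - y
A

Under the uniform scaling T(x,y) = (4x, 4y):
Substitute the transformed coordinates into each option and compare with the original:
(A) y/x  ->  (4y)/(4x) = y/x   [equals y/x: invariant]
(B) x^2 + y^2  ->  (4x)^2 + (4y)^2 = 16x^2 + 16y^2   [differs from x^2 + y^2: not invariant]
(C) xy  ->  (4x)(4y) = 16xy   [differs from xy: not invariant]
(D) x - y  ->  (4x) - (4y) = 4x - 4y   [differs from x - y: not invariant]

Only option (A), y/x, is unchanged by the transformation.
The common factor 4 cancels in a ratio of coordinates, while sums, products and sums of squares pick up factors of 4 or 16.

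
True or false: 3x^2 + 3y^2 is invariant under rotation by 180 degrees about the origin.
True

Applying rotation by 180 degrees: x' = x*cos(180 degrees) - y*sin(180 degrees) = -x, y' = x*sin(180 degrees) + y*cos(180 degrees) = -y

Substituting into 3x^2 + 3y^2:
3(-x)^2 + 3(-y)^2
= 3x^2 + 3y^2

This equals the original expression 3x^2 + 3y^2, so it IS invariant.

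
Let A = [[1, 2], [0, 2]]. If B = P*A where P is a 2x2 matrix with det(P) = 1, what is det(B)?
2

By the multiplicative property of determinants, det(B) = det(P*A) = det(P) * det(A) = det(A),
so the determinant is invariant under multiplication by any determinant-1 matrix; we just need det(A).

det(A) = (1)(2) - (2)(0) = 2 - 0 = 2

Therefore det(B) = 1 * 2 = 2.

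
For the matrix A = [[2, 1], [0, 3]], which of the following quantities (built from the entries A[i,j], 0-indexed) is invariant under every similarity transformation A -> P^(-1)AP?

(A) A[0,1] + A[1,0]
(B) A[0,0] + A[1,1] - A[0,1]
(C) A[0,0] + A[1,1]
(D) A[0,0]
C

A[0,0] + A[1,1] is the trace of A. By the cyclic property of the trace, tr(P^(-1)AP) = tr(APP^(-1)) = tr(A), so it is the same for every matrix similar to A.

The other combinations are not similarity invariants. For example, take P = [[1, 1], [1, 2]] (det P = 1), so P^(-1) = [[2, -1], [-1, 1]] and
B = P^(-1)AP = [[3, 2], [0, 2]].
Evaluating each option on A and on B:
(A) A[0,1] + A[1,0]: 1 for A, 2 for B -> changes
(B) A[0,0] + A[1,1] - A[0,1]: 4 for A, 3 for B -> changes
(C) A[0,0] + A[1,1]: 5 for A, 5 for B -> unchanged
(D) A[0,0]: 2 for A, 3 for B -> changes

Only (C) A[0,0] + A[1,1] = 5 survives (and it does so for every P, not just this one), so it is the invariant.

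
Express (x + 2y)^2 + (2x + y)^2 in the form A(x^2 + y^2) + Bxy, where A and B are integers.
5(x^2 + y^2) + 8xy

Expanding: (x + 2y)^2 = x^2 + 4xy + 4y^2
(2x + y)^2 = 4x^2 + 4xy + y^2
Sum = (1+4)(x^2+y^2) + 8xy = 5(x^2 + y^2) + 8xy
This is symmetric in x and y.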